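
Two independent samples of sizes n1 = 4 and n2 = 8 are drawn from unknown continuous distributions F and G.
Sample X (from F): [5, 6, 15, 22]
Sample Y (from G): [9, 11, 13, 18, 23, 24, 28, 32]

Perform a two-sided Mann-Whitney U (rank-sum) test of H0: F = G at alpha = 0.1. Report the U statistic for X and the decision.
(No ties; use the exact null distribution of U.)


Step 1: Combine and sort all 12 observations; assign midranks.
sorted (value, group): (5,X), (6,X), (9,Y), (11,Y), (13,Y), (15,X), (18,Y), (22,X), (23,Y), (24,Y), (28,Y), (32,Y)
ranks: 5->1, 6->2, 9->3, 11->4, 13->5, 15->6, 18->7, 22->8, 23->9, 24->10, 28->11, 32->12
Step 2: Rank sum for X: R1 = 1 + 2 + 6 + 8 = 17.
Step 3: U_X = R1 - n1(n1+1)/2 = 17 - 4*5/2 = 17 - 10 = 7.
       U_Y = n1*n2 - U_X = 32 - 7 = 25.
Step 4: No ties, so the exact null distribution of U (based on enumerating the C(12,4) = 495 equally likely rank assignments) gives the two-sided p-value.
Step 5: p-value = 0.153535; compare to alpha = 0.1. fail to reject H0.

U_X = 7, p = 0.153535, fail to reject H0 at alpha = 0.1.


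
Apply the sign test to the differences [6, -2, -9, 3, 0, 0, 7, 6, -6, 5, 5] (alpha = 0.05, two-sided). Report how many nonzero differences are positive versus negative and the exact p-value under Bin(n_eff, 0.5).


Step 1: Discard zero differences. Original n = 11; n_eff = number of nonzero differences = 9.
Nonzero differences (with sign): +6, -2, -9, +3, +7, +6, -6, +5, +5
Step 2: Count signs: positive = 6, negative = 3.
Step 3: Under H0: P(positive) = 0.5, so the number of positives S ~ Bin(9, 0.5).
Step 4: Two-sided exact p-value = sum of Bin(9,0.5) probabilities at or below the observed probability = 0.507812.
Step 5: alpha = 0.05. fail to reject H0.

n_eff = 9, pos = 6, neg = 3, p = 0.507812, fail to reject H0.


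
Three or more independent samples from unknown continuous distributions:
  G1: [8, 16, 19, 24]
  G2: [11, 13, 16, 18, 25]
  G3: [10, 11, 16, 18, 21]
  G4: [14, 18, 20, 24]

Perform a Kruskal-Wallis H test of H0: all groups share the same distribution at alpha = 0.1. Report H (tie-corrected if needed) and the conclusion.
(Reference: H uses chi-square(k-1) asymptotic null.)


Step 1: Combine all N = 18 observations and assign midranks.
sorted (value, group, rank): (8,G1,1), (10,G3,2), (11,G2,3.5), (11,G3,3.5), (13,G2,5), (14,G4,6), (16,G1,8), (16,G2,8), (16,G3,8), (18,G2,11), (18,G3,11), (18,G4,11), (19,G1,13), (20,G4,14), (21,G3,15), (24,G1,16.5), (24,G4,16.5), (25,G2,18)
Step 2: Sum ranks within each group.
R_1 = 38.5 (n_1 = 4)
R_2 = 45.5 (n_2 = 5)
R_3 = 39.5 (n_3 = 5)
R_4 = 47.5 (n_4 = 4)
Step 3: H = 12/(N(N+1)) * sum(R_i^2/n_i) - 3(N+1)
     = 12/(18*19) * (38.5^2/4 + 45.5^2/5 + 39.5^2/5 + 47.5^2/4) - 3*19
     = 0.035088 * 1660.72 - 57
     = 1.271053.
Step 4: Ties present; correction factor C = 1 - 60/(18^3 - 18) = 0.989680. Corrected H = 1.271053 / 0.989680 = 1.284307.
Step 5: Under H0, H ~ chi^2(3); p-value = 0.732863.
Step 6: alpha = 0.1. fail to reject H0.

H = 1.2843, df = 3, p = 0.732863, fail to reject H0.


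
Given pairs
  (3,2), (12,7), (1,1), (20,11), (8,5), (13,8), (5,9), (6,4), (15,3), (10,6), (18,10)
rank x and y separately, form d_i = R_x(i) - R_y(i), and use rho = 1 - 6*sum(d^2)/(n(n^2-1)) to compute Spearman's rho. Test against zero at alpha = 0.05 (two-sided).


Step 1: Rank x and y separately (midranks; no ties here).
rank(x): 3->2, 12->7, 1->1, 20->11, 8->5, 13->8, 5->3, 6->4, 15->9, 10->6, 18->10
rank(y): 2->2, 7->7, 1->1, 11->11, 5->5, 8->8, 9->9, 4->4, 3->3, 6->6, 10->10
Step 2: d_i = R_x(i) - R_y(i); compute d_i^2.
  (2-2)^2=0, (7-7)^2=0, (1-1)^2=0, (11-11)^2=0, (5-5)^2=0, (8-8)^2=0, (3-9)^2=36, (4-4)^2=0, (9-3)^2=36, (6-6)^2=0, (10-10)^2=0
sum(d^2) = 72.
Step 3: rho = 1 - 6*72 / (11*(11^2 - 1)) = 1 - 432/1320 = 0.672727.
Step 4: Under H0, t = rho * sqrt((n-2)/(1-rho^2)) = 2.7277 ~ t(9).
Step 5: Two-sided p-value from the t-distribution with 9 df = 0.023313.
Step 6: alpha = 0.05. reject H0.

rho = 0.6727, p = 0.023313, reject H0 at alpha = 0.05.


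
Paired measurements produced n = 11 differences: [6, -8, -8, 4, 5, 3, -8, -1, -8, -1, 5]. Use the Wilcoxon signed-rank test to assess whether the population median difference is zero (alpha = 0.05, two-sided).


Step 1: Drop any zero differences (none here) and take |d_i|.
|d| = [6, 8, 8, 4, 5, 3, 8, 1, 8, 1, 5]
Step 2: Midrank |d_i| (ties get averaged ranks).
ranks: |6|->7, |8|->9.5, |8|->9.5, |4|->4, |5|->5.5, |3|->3, |8|->9.5, |1|->1.5, |8|->9.5, |1|->1.5, |5|->5.5
Step 3: Attach original signs; sum ranks with positive sign and with negative sign.
W+ = 7 + 4 + 5.5 + 3 + 5.5 = 25
W- = 9.5 + 9.5 + 9.5 + 1.5 + 9.5 + 1.5 = 41
(Check: W+ + W- = 66 should equal n(n+1)/2 = 66.)
Step 4: Test statistic W = min(W+, W-) = 25.
Step 5: Ties in |d|, so use the tie-corrected normal approximation.
        E[W] = n(n+1)/4 = 11*12/4 = 33.
        Tie groups: |d|=1 (t=2), |d|=5 (t=2), |d|=8 (t=4); sum(t^3 - t) = 72.
        Var[W] = n(n+1)(2n+1)/24 - sum(t^3-t)/48 = 3036/24 - 72/48 = 125.
        z = (W - E[W]) / sqrt(Var[W]) = (25 - 33) / 11.1803 = -0.7155.
        Two-sided p = 2*Phi(z) = 0.474274.
Step 6: alpha = 0.05. fail to reject H0.

W+ = 25, W- = 41, W = min = 25, p = 0.474274, fail to reject H0.


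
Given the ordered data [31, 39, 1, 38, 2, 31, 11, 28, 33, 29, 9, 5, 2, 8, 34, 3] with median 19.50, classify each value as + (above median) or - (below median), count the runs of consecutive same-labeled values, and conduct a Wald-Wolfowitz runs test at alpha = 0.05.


Step 1: Compute median = 19.50; label A = above, B = below.
Labels in order: AABABABAAABBBBAB  (n_A = 8, n_B = 8)
Step 2: Count runs R = 10.
Step 3: Under H0 (random ordering), E[R] = 2*n_A*n_B/(n_A+n_B) + 1 = 2*8*8/16 + 1 = 9.0000.
        Var[R] = 2*n_A*n_B*(2*n_A*n_B - n_A - n_B) / ((n_A+n_B)^2 * (n_A+n_B-1)) = 14336/3840 = 3.7333.
        SD[R] = 1.9322.
Step 4: Continuity-corrected z = (R - 0.5 - E[R]) / SD[R] = (10 - 0.5 - 9.0000) / 1.9322 = 0.2588.
Step 5: Two-sided p-value via normal approximation = 2*(1 - Phi(|z|)) = 0.795809.
Step 6: alpha = 0.05. fail to reject H0.

R = 10, z = 0.2588, p = 0.795809, fail to reject H0.


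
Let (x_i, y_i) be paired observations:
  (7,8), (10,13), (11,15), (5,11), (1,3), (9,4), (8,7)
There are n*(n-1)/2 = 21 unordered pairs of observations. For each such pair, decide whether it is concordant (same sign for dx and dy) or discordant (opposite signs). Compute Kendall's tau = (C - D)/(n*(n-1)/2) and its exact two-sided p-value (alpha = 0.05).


Step 1: Enumerate the 21 unordered pairs (i,j) with i<j and classify each by sign(x_j-x_i) * sign(y_j-y_i).
  (1,2):dx=+3,dy=+5->C; (1,3):dx=+4,dy=+7->C; (1,4):dx=-2,dy=+3->D; (1,5):dx=-6,dy=-5->C
  (1,6):dx=+2,dy=-4->D; (1,7):dx=+1,dy=-1->D; (2,3):dx=+1,dy=+2->C; (2,4):dx=-5,dy=-2->C
  (2,5):dx=-9,dy=-10->C; (2,6):dx=-1,dy=-9->C; (2,7):dx=-2,dy=-6->C; (3,4):dx=-6,dy=-4->C
  (3,5):dx=-10,dy=-12->C; (3,6):dx=-2,dy=-11->C; (3,7):dx=-3,dy=-8->C; (4,5):dx=-4,dy=-8->C
  (4,6):dx=+4,dy=-7->D; (4,7):dx=+3,dy=-4->D; (5,6):dx=+8,dy=+1->C; (5,7):dx=+7,dy=+4->C
  (6,7):dx=-1,dy=+3->D
Step 2: C = 15, D = 6, total pairs = 21.
Step 3: tau = (C - D)/(n(n-1)/2) = (15 - 6)/21 = 0.428571.
Step 4: Exact two-sided p-value (enumerate n! = 5040 permutations of y under H0): p = 0.238889.
Step 5: alpha = 0.05. fail to reject H0.

tau_b = 0.4286 (C=15, D=6), p = 0.238889, fail to reject H0.


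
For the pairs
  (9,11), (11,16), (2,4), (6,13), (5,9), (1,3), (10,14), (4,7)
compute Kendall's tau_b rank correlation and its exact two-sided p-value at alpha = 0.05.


Step 1: Enumerate the 28 unordered pairs (i,j) with i<j and classify each by sign(x_j-x_i) * sign(y_j-y_i).
  (1,2):dx=+2,dy=+5->C; (1,3):dx=-7,dy=-7->C; (1,4):dx=-3,dy=+2->D; (1,5):dx=-4,dy=-2->C
  (1,6):dx=-8,dy=-8->C; (1,7):dx=+1,dy=+3->C; (1,8):dx=-5,dy=-4->C; (2,3):dx=-9,dy=-12->C
  (2,4):dx=-5,dy=-3->C; (2,5):dx=-6,dy=-7->C; (2,6):dx=-10,dy=-13->C; (2,7):dx=-1,dy=-2->C
  (2,8):dx=-7,dy=-9->C; (3,4):dx=+4,dy=+9->C; (3,5):dx=+3,dy=+5->C; (3,6):dx=-1,dy=-1->C
  (3,7):dx=+8,dy=+10->C; (3,8):dx=+2,dy=+3->C; (4,5):dx=-1,dy=-4->C; (4,6):dx=-5,dy=-10->C
  (4,7):dx=+4,dy=+1->C; (4,8):dx=-2,dy=-6->C; (5,6):dx=-4,dy=-6->C; (5,7):dx=+5,dy=+5->C
  (5,8):dx=-1,dy=-2->C; (6,7):dx=+9,dy=+11->C; (6,8):dx=+3,dy=+4->C; (7,8):dx=-6,dy=-7->C
Step 2: C = 27, D = 1, total pairs = 28.
Step 3: tau = (C - D)/(n(n-1)/2) = (27 - 1)/28 = 0.928571.
Step 4: Exact two-sided p-value (enumerate n! = 40320 permutations of y under H0): p = 0.000397.
Step 5: alpha = 0.05. reject H0.

tau_b = 0.9286 (C=27, D=1), p = 0.000397, reject H0.


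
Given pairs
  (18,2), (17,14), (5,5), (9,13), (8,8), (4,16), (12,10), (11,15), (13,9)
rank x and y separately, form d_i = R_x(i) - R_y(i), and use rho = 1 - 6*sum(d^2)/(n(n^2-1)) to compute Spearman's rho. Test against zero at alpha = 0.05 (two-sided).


Step 1: Rank x and y separately (midranks; no ties here).
rank(x): 18->9, 17->8, 5->2, 9->4, 8->3, 4->1, 12->6, 11->5, 13->7
rank(y): 2->1, 14->7, 5->2, 13->6, 8->3, 16->9, 10->5, 15->8, 9->4
Step 2: d_i = R_x(i) - R_y(i); compute d_i^2.
  (9-1)^2=64, (8-7)^2=1, (2-2)^2=0, (4-6)^2=4, (3-3)^2=0, (1-9)^2=64, (6-5)^2=1, (5-8)^2=9, (7-4)^2=9
sum(d^2) = 152.
Step 3: rho = 1 - 6*152 / (9*(9^2 - 1)) = 1 - 912/720 = -0.266667.
Step 4: Under H0, t = rho * sqrt((n-2)/(1-rho^2)) = -0.7320 ~ t(7).
Step 5: Two-sided p-value from the t-distribution with 7 df = 0.487922.
Step 6: alpha = 0.05. fail to reject H0.

rho = -0.2667, p = 0.487922, fail to reject H0 at alpha = 0.05.


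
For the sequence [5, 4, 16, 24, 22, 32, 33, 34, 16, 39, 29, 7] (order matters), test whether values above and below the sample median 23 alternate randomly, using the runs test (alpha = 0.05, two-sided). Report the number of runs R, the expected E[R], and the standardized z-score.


Step 1: Compute median = 23; label A = above, B = below.
Labels in order: BBBABAAABAAB  (n_A = 6, n_B = 6)
Step 2: Count runs R = 7.
Step 3: Under H0 (random ordering), E[R] = 2*n_A*n_B/(n_A+n_B) + 1 = 2*6*6/12 + 1 = 7.0000.
        Var[R] = 2*n_A*n_B*(2*n_A*n_B - n_A - n_B) / ((n_A+n_B)^2 * (n_A+n_B-1)) = 4320/1584 = 2.7273.
        SD[R] = 1.6514.
Step 4: R = E[R], so z = 0 with no continuity correction.
Step 5: Two-sided p-value via normal approximation = 2*(1 - Phi(|z|)) = 1.000000.
Step 6: alpha = 0.05. fail to reject H0.

R = 7, z = 0.0000, p = 1.000000, fail to reject H0.


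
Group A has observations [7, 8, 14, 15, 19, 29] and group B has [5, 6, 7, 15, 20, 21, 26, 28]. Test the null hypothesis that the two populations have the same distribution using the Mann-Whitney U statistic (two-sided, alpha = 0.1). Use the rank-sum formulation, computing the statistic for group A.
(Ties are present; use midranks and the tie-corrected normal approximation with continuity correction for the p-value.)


Step 1: Combine and sort all 14 observations; assign midranks.
sorted (value, group): (5,Y), (6,Y), (7,X), (7,Y), (8,X), (14,X), (15,X), (15,Y), (19,X), (20,Y), (21,Y), (26,Y), (28,Y), (29,X)
ranks: 5->1, 6->2, 7->3.5, 7->3.5, 8->5, 14->6, 15->7.5, 15->7.5, 19->9, 20->10, 21->11, 26->12, 28->13, 29->14
Step 2: Rank sum for X: R1 = 3.5 + 5 + 6 + 7.5 + 9 + 14 = 45.
Step 3: U_X = R1 - n1(n1+1)/2 = 45 - 6*7/2 = 45 - 21 = 24.
       U_Y = n1*n2 - U_X = 48 - 24 = 24.
Step 4: Ties are present, so use the tie-corrected normal approximation (with continuity correction) for the p-value.
Step 5: p-value = 1.000000; compare to alpha = 0.1. fail to reject H0.

U_X = 24, p = 1.000000, fail to reject H0 at alpha = 0.1.


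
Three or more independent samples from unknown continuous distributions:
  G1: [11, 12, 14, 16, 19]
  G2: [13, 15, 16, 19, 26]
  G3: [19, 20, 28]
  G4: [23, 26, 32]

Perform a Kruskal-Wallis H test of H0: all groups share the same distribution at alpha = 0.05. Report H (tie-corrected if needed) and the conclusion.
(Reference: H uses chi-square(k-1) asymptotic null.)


Step 1: Combine all N = 16 observations and assign midranks.
sorted (value, group, rank): (11,G1,1), (12,G1,2), (13,G2,3), (14,G1,4), (15,G2,5), (16,G1,6.5), (16,G2,6.5), (19,G1,9), (19,G2,9), (19,G3,9), (20,G3,11), (23,G4,12), (26,G2,13.5), (26,G4,13.5), (28,G3,15), (32,G4,16)
Step 2: Sum ranks within each group.
R_1 = 22.5 (n_1 = 5)
R_2 = 37 (n_2 = 5)
R_3 = 35 (n_3 = 3)
R_4 = 41.5 (n_4 = 3)
Step 3: H = 12/(N(N+1)) * sum(R_i^2/n_i) - 3(N+1)
     = 12/(16*17) * (22.5^2/5 + 37^2/5 + 35^2/3 + 41.5^2/3) - 3*17
     = 0.044118 * 1357.47 - 51
     = 8.888235.
Step 4: Ties present; correction factor C = 1 - 36/(16^3 - 16) = 0.991176. Corrected H = 8.888235 / 0.991176 = 8.967359.
Step 5: Under H0, H ~ chi^2(3); p-value = 0.029728.
Step 6: alpha = 0.05. reject H0.

H = 8.9674, df = 3, p = 0.029728, reject H0.


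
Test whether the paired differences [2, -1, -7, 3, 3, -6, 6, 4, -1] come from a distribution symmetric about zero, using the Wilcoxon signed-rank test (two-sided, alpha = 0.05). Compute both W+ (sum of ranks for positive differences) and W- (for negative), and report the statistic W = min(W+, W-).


Step 1: Drop any zero differences (none here) and take |d_i|.
|d| = [2, 1, 7, 3, 3, 6, 6, 4, 1]
Step 2: Midrank |d_i| (ties get averaged ranks).
ranks: |2|->3, |1|->1.5, |7|->9, |3|->4.5, |3|->4.5, |6|->7.5, |6|->7.5, |4|->6, |1|->1.5
Step 3: Attach original signs; sum ranks with positive sign and with negative sign.
W+ = 3 + 4.5 + 4.5 + 7.5 + 6 = 25.5
W- = 1.5 + 9 + 7.5 + 1.5 = 19.5
(Check: W+ + W- = 45 should equal n(n+1)/2 = 45.)
Step 4: Test statistic W = min(W+, W-) = 19.5.
Step 5: Ties in |d|, so use the tie-corrected normal approximation.
        E[W] = n(n+1)/4 = 9*10/4 = 22.5.
        Tie groups: |d|=1 (t=2), |d|=3 (t=2), |d|=6 (t=2); sum(t^3 - t) = 18.
        Var[W] = n(n+1)(2n+1)/24 - sum(t^3-t)/48 = 1710/24 - 18/48 = 70.875.
        z = (W - E[W]) / sqrt(Var[W]) = (19.5 - 22.5) / 8.4187 = -0.3563.
        Two-sided p = 2*Phi(z) = 0.721580.
Step 6: alpha = 0.05. fail to reject H0.

W+ = 25.5, W- = 19.5, W = min = 19.5, p = 0.721580, fail to reject H0.


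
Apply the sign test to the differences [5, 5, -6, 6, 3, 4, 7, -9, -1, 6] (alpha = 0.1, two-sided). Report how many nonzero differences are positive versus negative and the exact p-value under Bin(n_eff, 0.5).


Step 1: Discard zero differences. Original n = 10; n_eff = number of nonzero differences = 10.
Nonzero differences (with sign): +5, +5, -6, +6, +3, +4, +7, -9, -1, +6
Step 2: Count signs: positive = 7, negative = 3.
Step 3: Under H0: P(positive) = 0.5, so the number of positives S ~ Bin(10, 0.5).
Step 4: Two-sided exact p-value = sum of Bin(10,0.5) probabilities at or below the observed probability = 0.343750.
Step 5: alpha = 0.1. fail to reject H0.

n_eff = 10, pos = 7, neg = 3, p = 0.343750, fail to reject H0.


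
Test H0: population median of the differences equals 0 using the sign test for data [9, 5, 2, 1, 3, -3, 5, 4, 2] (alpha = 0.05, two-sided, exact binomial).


Step 1: Discard zero differences. Original n = 9; n_eff = number of nonzero differences = 9.
Nonzero differences (with sign): +9, +5, +2, +1, +3, -3, +5, +4, +2
Step 2: Count signs: positive = 8, negative = 1.
Step 3: Under H0: P(positive) = 0.5, so the number of positives S ~ Bin(9, 0.5).
Step 4: Two-sided exact p-value = sum of Bin(9,0.5) probabilities at or below the observed probability = 0.039062.
Step 5: alpha = 0.05. reject H0.

n_eff = 9, pos = 8, neg = 1, p = 0.039062, reject H0.


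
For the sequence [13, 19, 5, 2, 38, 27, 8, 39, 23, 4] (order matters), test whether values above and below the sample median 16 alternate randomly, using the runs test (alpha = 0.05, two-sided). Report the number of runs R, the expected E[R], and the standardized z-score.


Step 1: Compute median = 16; label A = above, B = below.
Labels in order: BABBAABAAB  (n_A = 5, n_B = 5)
Step 2: Count runs R = 7.
Step 3: Under H0 (random ordering), E[R] = 2*n_A*n_B/(n_A+n_B) + 1 = 2*5*5/10 + 1 = 6.0000.
        Var[R] = 2*n_A*n_B*(2*n_A*n_B - n_A - n_B) / ((n_A+n_B)^2 * (n_A+n_B-1)) = 2000/900 = 2.2222.
        SD[R] = 1.4907.
Step 4: Continuity-corrected z = (R - 0.5 - E[R]) / SD[R] = (7 - 0.5 - 6.0000) / 1.4907 = 0.3354.
Step 5: Two-sided p-value via normal approximation = 2*(1 - Phi(|z|)) = 0.737316.
Step 6: alpha = 0.05. fail to reject H0.

R = 7, z = 0.3354, p = 0.737316, fail to reject H0.


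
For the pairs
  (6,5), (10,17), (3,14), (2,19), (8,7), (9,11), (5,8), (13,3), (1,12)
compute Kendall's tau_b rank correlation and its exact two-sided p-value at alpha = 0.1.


Step 1: Enumerate the 36 unordered pairs (i,j) with i<j and classify each by sign(x_j-x_i) * sign(y_j-y_i).
  (1,2):dx=+4,dy=+12->C; (1,3):dx=-3,dy=+9->D; (1,4):dx=-4,dy=+14->D; (1,5):dx=+2,dy=+2->C
  (1,6):dx=+3,dy=+6->C; (1,7):dx=-1,dy=+3->D; (1,8):dx=+7,dy=-2->D; (1,9):dx=-5,dy=+7->D
  (2,3):dx=-7,dy=-3->C; (2,4):dx=-8,dy=+2->D; (2,5):dx=-2,dy=-10->C; (2,6):dx=-1,dy=-6->C
  (2,7):dx=-5,dy=-9->C; (2,8):dx=+3,dy=-14->D; (2,9):dx=-9,dy=-5->C; (3,4):dx=-1,dy=+5->D
  (3,5):dx=+5,dy=-7->D; (3,6):dx=+6,dy=-3->D; (3,7):dx=+2,dy=-6->D; (3,8):dx=+10,dy=-11->D
  (3,9):dx=-2,dy=-2->C; (4,5):dx=+6,dy=-12->D; (4,6):dx=+7,dy=-8->D; (4,7):dx=+3,dy=-11->D
  (4,8):dx=+11,dy=-16->D; (4,9):dx=-1,dy=-7->C; (5,6):dx=+1,dy=+4->C; (5,7):dx=-3,dy=+1->D
  (5,8):dx=+5,dy=-4->D; (5,9):dx=-7,dy=+5->D; (6,7):dx=-4,dy=-3->C; (6,8):dx=+4,dy=-8->D
  (6,9):dx=-8,dy=+1->D; (7,8):dx=+8,dy=-5->D; (7,9):dx=-4,dy=+4->D; (8,9):dx=-12,dy=+9->D
Step 2: C = 12, D = 24, total pairs = 36.
Step 3: tau = (C - D)/(n(n-1)/2) = (12 - 24)/36 = -0.333333.
Step 4: Exact two-sided p-value (enumerate n! = 362880 permutations of y under H0): p = 0.259518.
Step 5: alpha = 0.1. fail to reject H0.

tau_b = -0.3333 (C=12, D=24), p = 0.259518, fail to reject H0.


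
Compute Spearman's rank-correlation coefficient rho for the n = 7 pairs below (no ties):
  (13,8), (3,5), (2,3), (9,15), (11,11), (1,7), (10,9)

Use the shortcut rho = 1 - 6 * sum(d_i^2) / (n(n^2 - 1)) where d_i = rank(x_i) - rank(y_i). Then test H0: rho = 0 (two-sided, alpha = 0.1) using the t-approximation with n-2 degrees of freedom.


Step 1: Rank x and y separately (midranks; no ties here).
rank(x): 13->7, 3->3, 2->2, 9->4, 11->6, 1->1, 10->5
rank(y): 8->4, 5->2, 3->1, 15->7, 11->6, 7->3, 9->5
Step 2: d_i = R_x(i) - R_y(i); compute d_i^2.
  (7-4)^2=9, (3-2)^2=1, (2-1)^2=1, (4-7)^2=9, (6-6)^2=0, (1-3)^2=4, (5-5)^2=0
sum(d^2) = 24.
Step 3: rho = 1 - 6*24 / (7*(7^2 - 1)) = 1 - 144/336 = 0.571429.
Step 4: Under H0, t = rho * sqrt((n-2)/(1-rho^2)) = 1.5570 ~ t(5).
Step 5: Two-sided p-value from the t-distribution with 5 df = 0.180202.
Step 6: alpha = 0.1. fail to reject H0.

rho = 0.5714, p = 0.180202, fail to reject H0 at alpha = 0.1.


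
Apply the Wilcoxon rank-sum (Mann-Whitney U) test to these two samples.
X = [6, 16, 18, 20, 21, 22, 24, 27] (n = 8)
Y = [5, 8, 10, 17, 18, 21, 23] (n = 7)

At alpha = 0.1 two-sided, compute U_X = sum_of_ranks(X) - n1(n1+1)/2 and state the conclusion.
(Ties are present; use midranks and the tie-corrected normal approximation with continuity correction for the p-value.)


Step 1: Combine and sort all 15 observations; assign midranks.
sorted (value, group): (5,Y), (6,X), (8,Y), (10,Y), (16,X), (17,Y), (18,X), (18,Y), (20,X), (21,X), (21,Y), (22,X), (23,Y), (24,X), (27,X)
ranks: 5->1, 6->2, 8->3, 10->4, 16->5, 17->6, 18->7.5, 18->7.5, 20->9, 21->10.5, 21->10.5, 22->12, 23->13, 24->14, 27->15
Step 2: Rank sum for X: R1 = 2 + 5 + 7.5 + 9 + 10.5 + 12 + 14 + 15 = 75.
Step 3: U_X = R1 - n1(n1+1)/2 = 75 - 8*9/2 = 75 - 36 = 39.
       U_Y = n1*n2 - U_X = 56 - 39 = 17.
Step 4: Ties are present, so use the tie-corrected normal approximation (with continuity correction) for the p-value.
Step 5: p-value = 0.223485; compare to alpha = 0.1. fail to reject H0.

U_X = 39, p = 0.223485, fail to reject H0 at alpha = 0.1.


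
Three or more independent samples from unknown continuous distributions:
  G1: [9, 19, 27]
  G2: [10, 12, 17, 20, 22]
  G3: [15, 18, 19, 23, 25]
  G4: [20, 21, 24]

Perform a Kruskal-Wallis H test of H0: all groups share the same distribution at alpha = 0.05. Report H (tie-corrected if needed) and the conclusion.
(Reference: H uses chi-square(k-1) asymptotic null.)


Step 1: Combine all N = 16 observations and assign midranks.
sorted (value, group, rank): (9,G1,1), (10,G2,2), (12,G2,3), (15,G3,4), (17,G2,5), (18,G3,6), (19,G1,7.5), (19,G3,7.5), (20,G2,9.5), (20,G4,9.5), (21,G4,11), (22,G2,12), (23,G3,13), (24,G4,14), (25,G3,15), (27,G1,16)
Step 2: Sum ranks within each group.
R_1 = 24.5 (n_1 = 3)
R_2 = 31.5 (n_2 = 5)
R_3 = 45.5 (n_3 = 5)
R_4 = 34.5 (n_4 = 3)
Step 3: H = 12/(N(N+1)) * sum(R_i^2/n_i) - 3(N+1)
     = 12/(16*17) * (24.5^2/3 + 31.5^2/5 + 45.5^2/5 + 34.5^2/3) - 3*17
     = 0.044118 * 1209.33 - 51
     = 2.352941.
Step 4: Ties present; correction factor C = 1 - 12/(16^3 - 16) = 0.997059. Corrected H = 2.352941 / 0.997059 = 2.359882.
Step 5: Under H0, H ~ chi^2(3); p-value = 0.501146.
Step 6: alpha = 0.05. fail to reject H0.

H = 2.3599, df = 3, p = 0.501146, fail to reject H0.


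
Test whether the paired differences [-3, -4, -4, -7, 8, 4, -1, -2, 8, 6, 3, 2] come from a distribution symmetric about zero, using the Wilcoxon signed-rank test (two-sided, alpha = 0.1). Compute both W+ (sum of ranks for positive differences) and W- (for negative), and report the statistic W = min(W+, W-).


Step 1: Drop any zero differences (none here) and take |d_i|.
|d| = [3, 4, 4, 7, 8, 4, 1, 2, 8, 6, 3, 2]
Step 2: Midrank |d_i| (ties get averaged ranks).
ranks: |3|->4.5, |4|->7, |4|->7, |7|->10, |8|->11.5, |4|->7, |1|->1, |2|->2.5, |8|->11.5, |6|->9, |3|->4.5, |2|->2.5
Step 3: Attach original signs; sum ranks with positive sign and with negative sign.
W+ = 11.5 + 7 + 11.5 + 9 + 4.5 + 2.5 = 46
W- = 4.5 + 7 + 7 + 10 + 1 + 2.5 = 32
(Check: W+ + W- = 78 should equal n(n+1)/2 = 78.)
Step 4: Test statistic W = min(W+, W-) = 32.
Step 5: Ties in |d|, so use the tie-corrected normal approximation.
        E[W] = n(n+1)/4 = 12*13/4 = 39.
        Tie groups: |d|=2 (t=2), |d|=3 (t=2), |d|=4 (t=3), |d|=8 (t=2); sum(t^3 - t) = 42.
        Var[W] = n(n+1)(2n+1)/24 - sum(t^3-t)/48 = 3900/24 - 42/48 = 161.625.
        z = (W - E[W]) / sqrt(Var[W]) = (32 - 39) / 12.7132 = -0.5506.
        Two-sided p = 2*Phi(z) = 0.581901.
Step 6: alpha = 0.1. fail to reject H0.

W+ = 46, W- = 32, W = min = 32, p = 0.581901, fail to reject H0.


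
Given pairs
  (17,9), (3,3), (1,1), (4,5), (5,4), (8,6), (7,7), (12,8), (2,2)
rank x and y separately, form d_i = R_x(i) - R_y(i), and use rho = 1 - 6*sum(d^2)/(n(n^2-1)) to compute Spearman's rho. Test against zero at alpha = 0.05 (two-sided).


Step 1: Rank x and y separately (midranks; no ties here).
rank(x): 17->9, 3->3, 1->1, 4->4, 5->5, 8->7, 7->6, 12->8, 2->2
rank(y): 9->9, 3->3, 1->1, 5->5, 4->4, 6->6, 7->7, 8->8, 2->2
Step 2: d_i = R_x(i) - R_y(i); compute d_i^2.
  (9-9)^2=0, (3-3)^2=0, (1-1)^2=0, (4-5)^2=1, (5-4)^2=1, (7-6)^2=1, (6-7)^2=1, (8-8)^2=0, (2-2)^2=0
sum(d^2) = 4.
Step 3: rho = 1 - 6*4 / (9*(9^2 - 1)) = 1 - 24/720 = 0.966667.
Step 4: Under H0, t = rho * sqrt((n-2)/(1-rho^2)) = 9.9890 ~ t(7).
Step 5: Two-sided p-value from the t-distribution with 7 df = 0.000022.
Step 6: alpha = 0.05. reject H0.

rho = 0.9667, p = 0.000022, reject H0 at alpha = 0.05.


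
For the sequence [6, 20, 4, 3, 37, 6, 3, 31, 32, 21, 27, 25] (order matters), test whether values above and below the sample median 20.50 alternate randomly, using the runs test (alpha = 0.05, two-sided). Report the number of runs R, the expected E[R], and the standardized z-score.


Step 1: Compute median = 20.50; label A = above, B = below.
Labels in order: BBBBABBAAAAA  (n_A = 6, n_B = 6)
Step 2: Count runs R = 4.
Step 3: Under H0 (random ordering), E[R] = 2*n_A*n_B/(n_A+n_B) + 1 = 2*6*6/12 + 1 = 7.0000.
        Var[R] = 2*n_A*n_B*(2*n_A*n_B - n_A - n_B) / ((n_A+n_B)^2 * (n_A+n_B-1)) = 4320/1584 = 2.7273.
        SD[R] = 1.6514.
Step 4: Continuity-corrected z = (R + 0.5 - E[R]) / SD[R] = (4 + 0.5 - 7.0000) / 1.6514 = -1.5138.
Step 5: Two-sided p-value via normal approximation = 2*(1 - Phi(|z|)) = 0.130070.
Step 6: alpha = 0.05. fail to reject H0.

R = 4, z = -1.5138, p = 0.130070, fail to reject H0.


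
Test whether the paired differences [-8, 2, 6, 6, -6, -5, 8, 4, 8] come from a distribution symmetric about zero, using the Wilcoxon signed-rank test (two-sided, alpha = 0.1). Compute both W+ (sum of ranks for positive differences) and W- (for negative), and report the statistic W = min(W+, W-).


Step 1: Drop any zero differences (none here) and take |d_i|.
|d| = [8, 2, 6, 6, 6, 5, 8, 4, 8]
Step 2: Midrank |d_i| (ties get averaged ranks).
ranks: |8|->8, |2|->1, |6|->5, |6|->5, |6|->5, |5|->3, |8|->8, |4|->2, |8|->8
Step 3: Attach original signs; sum ranks with positive sign and with negative sign.
W+ = 1 + 5 + 5 + 8 + 2 + 8 = 29
W- = 8 + 5 + 3 = 16
(Check: W+ + W- = 45 should equal n(n+1)/2 = 45.)
Step 4: Test statistic W = min(W+, W-) = 16.
Step 5: Ties in |d|, so use the tie-corrected normal approximation.
        E[W] = n(n+1)/4 = 9*10/4 = 22.5.
        Tie groups: |d|=6 (t=3), |d|=8 (t=3); sum(t^3 - t) = 48.
        Var[W] = n(n+1)(2n+1)/24 - sum(t^3-t)/48 = 1710/24 - 48/48 = 70.25.
        z = (W - E[W]) / sqrt(Var[W]) = (16 - 22.5) / 8.3815 = -0.7755.
        Two-sided p = 2*Phi(z) = 0.438035.
Step 6: alpha = 0.1. fail to reject H0.

W+ = 29, W- = 16, W = min = 16, p = 0.438035, fail to reject H0.


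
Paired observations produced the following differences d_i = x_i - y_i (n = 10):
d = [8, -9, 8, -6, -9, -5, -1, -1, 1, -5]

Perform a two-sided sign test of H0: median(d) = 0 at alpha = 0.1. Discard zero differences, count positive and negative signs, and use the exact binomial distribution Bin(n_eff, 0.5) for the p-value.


Step 1: Discard zero differences. Original n = 10; n_eff = number of nonzero differences = 10.
Nonzero differences (with sign): +8, -9, +8, -6, -9, -5, -1, -1, +1, -5
Step 2: Count signs: positive = 3, negative = 7.
Step 3: Under H0: P(positive) = 0.5, so the number of positives S ~ Bin(10, 0.5).
Step 4: Two-sided exact p-value = sum of Bin(10,0.5) probabilities at or below the observed probability = 0.343750.
Step 5: alpha = 0.1. fail to reject H0.

n_eff = 10, pos = 3, neg = 7, p = 0.343750, fail to reject H0.


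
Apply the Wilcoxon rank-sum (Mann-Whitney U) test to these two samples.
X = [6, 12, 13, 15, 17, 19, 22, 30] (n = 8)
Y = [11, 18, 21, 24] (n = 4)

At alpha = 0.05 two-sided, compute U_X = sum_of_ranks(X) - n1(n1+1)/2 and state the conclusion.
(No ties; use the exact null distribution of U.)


Step 1: Combine and sort all 12 observations; assign midranks.
sorted (value, group): (6,X), (11,Y), (12,X), (13,X), (15,X), (17,X), (18,Y), (19,X), (21,Y), (22,X), (24,Y), (30,X)
ranks: 6->1, 11->2, 12->3, 13->4, 15->5, 17->6, 18->7, 19->8, 21->9, 22->10, 24->11, 30->12
Step 2: Rank sum for X: R1 = 1 + 3 + 4 + 5 + 6 + 8 + 10 + 12 = 49.
Step 3: U_X = R1 - n1(n1+1)/2 = 49 - 8*9/2 = 49 - 36 = 13.
       U_Y = n1*n2 - U_X = 32 - 13 = 19.
Step 4: No ties, so the exact null distribution of U (based on enumerating the C(12,8) = 495 equally likely rank assignments) gives the two-sided p-value.
Step 5: p-value = 0.682828; compare to alpha = 0.05. fail to reject H0.

U_X = 13, p = 0.682828, fail to reject H0 at alpha = 0.05.


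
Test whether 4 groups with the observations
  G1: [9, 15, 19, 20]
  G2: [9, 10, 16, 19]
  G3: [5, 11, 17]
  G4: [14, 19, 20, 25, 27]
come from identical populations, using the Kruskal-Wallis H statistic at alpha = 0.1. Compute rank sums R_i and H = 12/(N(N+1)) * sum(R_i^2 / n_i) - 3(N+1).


Step 1: Combine all N = 16 observations and assign midranks.
sorted (value, group, rank): (5,G3,1), (9,G1,2.5), (9,G2,2.5), (10,G2,4), (11,G3,5), (14,G4,6), (15,G1,7), (16,G2,8), (17,G3,9), (19,G1,11), (19,G2,11), (19,G4,11), (20,G1,13.5), (20,G4,13.5), (25,G4,15), (27,G4,16)
Step 2: Sum ranks within each group.
R_1 = 34 (n_1 = 4)
R_2 = 25.5 (n_2 = 4)
R_3 = 15 (n_3 = 3)
R_4 = 61.5 (n_4 = 5)
Step 3: H = 12/(N(N+1)) * sum(R_i^2/n_i) - 3(N+1)
     = 12/(16*17) * (34^2/4 + 25.5^2/4 + 15^2/3 + 61.5^2/5) - 3*17
     = 0.044118 * 1283.01 - 51
     = 5.603493.
Step 4: Ties present; correction factor C = 1 - 36/(16^3 - 16) = 0.991176. Corrected H = 5.603493 / 0.991176 = 5.653375.
Step 5: Under H0, H ~ chi^2(3); p-value = 0.129748.
Step 6: alpha = 0.1. fail to reject H0.

H = 5.6534, df = 3, p = 0.129748, fail to reject H0.


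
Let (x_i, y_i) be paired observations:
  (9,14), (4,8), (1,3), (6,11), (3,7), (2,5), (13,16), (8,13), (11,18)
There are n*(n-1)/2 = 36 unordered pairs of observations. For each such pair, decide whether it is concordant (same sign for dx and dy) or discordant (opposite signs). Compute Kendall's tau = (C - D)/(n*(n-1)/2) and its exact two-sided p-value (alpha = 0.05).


Step 1: Enumerate the 36 unordered pairs (i,j) with i<j and classify each by sign(x_j-x_i) * sign(y_j-y_i).
  (1,2):dx=-5,dy=-6->C; (1,3):dx=-8,dy=-11->C; (1,4):dx=-3,dy=-3->C; (1,5):dx=-6,dy=-7->C
  (1,6):dx=-7,dy=-9->C; (1,7):dx=+4,dy=+2->C; (1,8):dx=-1,dy=-1->C; (1,9):dx=+2,dy=+4->C
  (2,3):dx=-3,dy=-5->C; (2,4):dx=+2,dy=+3->C; (2,5):dx=-1,dy=-1->C; (2,6):dx=-2,dy=-3->C
  (2,7):dx=+9,dy=+8->C; (2,8):dx=+4,dy=+5->C; (2,9):dx=+7,dy=+10->C; (3,4):dx=+5,dy=+8->C
  (3,5):dx=+2,dy=+4->C; (3,6):dx=+1,dy=+2->C; (3,7):dx=+12,dy=+13->C; (3,8):dx=+7,dy=+10->C
  (3,9):dx=+10,dy=+15->C; (4,5):dx=-3,dy=-4->C; (4,6):dx=-4,dy=-6->C; (4,7):dx=+7,dy=+5->C
  (4,8):dx=+2,dy=+2->C; (4,9):dx=+5,dy=+7->C; (5,6):dx=-1,dy=-2->C; (5,7):dx=+10,dy=+9->C
  (5,8):dx=+5,dy=+6->C; (5,9):dx=+8,dy=+11->C; (6,7):dx=+11,dy=+11->C; (6,8):dx=+6,dy=+8->C
  (6,9):dx=+9,dy=+13->C; (7,8):dx=-5,dy=-3->C; (7,9):dx=-2,dy=+2->D; (8,9):dx=+3,dy=+5->C
Step 2: C = 35, D = 1, total pairs = 36.
Step 3: tau = (C - D)/(n(n-1)/2) = (35 - 1)/36 = 0.944444.
Step 4: Exact two-sided p-value (enumerate n! = 362880 permutations of y under H0): p = 0.000050.
Step 5: alpha = 0.05. reject H0.

tau_b = 0.9444 (C=35, D=1), p = 0.000050, reject H0.


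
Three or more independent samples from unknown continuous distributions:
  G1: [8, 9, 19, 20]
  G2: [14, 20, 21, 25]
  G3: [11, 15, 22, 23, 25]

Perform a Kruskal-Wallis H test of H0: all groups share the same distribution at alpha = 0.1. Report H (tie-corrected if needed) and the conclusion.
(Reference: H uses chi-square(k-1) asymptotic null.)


Step 1: Combine all N = 13 observations and assign midranks.
sorted (value, group, rank): (8,G1,1), (9,G1,2), (11,G3,3), (14,G2,4), (15,G3,5), (19,G1,6), (20,G1,7.5), (20,G2,7.5), (21,G2,9), (22,G3,10), (23,G3,11), (25,G2,12.5), (25,G3,12.5)
Step 2: Sum ranks within each group.
R_1 = 16.5 (n_1 = 4)
R_2 = 33 (n_2 = 4)
R_3 = 41.5 (n_3 = 5)
Step 3: H = 12/(N(N+1)) * sum(R_i^2/n_i) - 3(N+1)
     = 12/(13*14) * (16.5^2/4 + 33^2/4 + 41.5^2/5) - 3*14
     = 0.065934 * 684.763 - 42
     = 3.149176.
Step 4: Ties present; correction factor C = 1 - 12/(13^3 - 13) = 0.994505. Corrected H = 3.149176 / 0.994505 = 3.166575.
Step 5: Under H0, H ~ chi^2(2); p-value = 0.205299.
Step 6: alpha = 0.1. fail to reject H0.

H = 3.1666, df = 2, p = 0.205299, fail to reject H0.


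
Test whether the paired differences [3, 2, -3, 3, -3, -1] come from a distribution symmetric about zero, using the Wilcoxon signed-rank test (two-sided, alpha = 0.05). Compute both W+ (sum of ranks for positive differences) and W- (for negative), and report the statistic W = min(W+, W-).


Step 1: Drop any zero differences (none here) and take |d_i|.
|d| = [3, 2, 3, 3, 3, 1]
Step 2: Midrank |d_i| (ties get averaged ranks).
ranks: |3|->4.5, |2|->2, |3|->4.5, |3|->4.5, |3|->4.5, |1|->1
Step 3: Attach original signs; sum ranks with positive sign and with negative sign.
W+ = 4.5 + 2 + 4.5 = 11
W- = 4.5 + 4.5 + 1 = 10
(Check: W+ + W- = 21 should equal n(n+1)/2 = 21.)
Step 4: Test statistic W = min(W+, W-) = 10.
Step 5: Ties in |d|, so use the tie-corrected normal approximation.
        E[W] = n(n+1)/4 = 6*7/4 = 10.5.
        Tie groups: |d|=3 (t=4); sum(t^3 - t) = 60.
        Var[W] = n(n+1)(2n+1)/24 - sum(t^3-t)/48 = 546/24 - 60/48 = 21.5.
        z = (W - E[W]) / sqrt(Var[W]) = (10 - 10.5) / 4.6368 = -0.1078.
        Two-sided p = 2*Phi(z) = 0.914128.
Step 6: alpha = 0.05. fail to reject H0.

W+ = 11, W- = 10, W = min = 10, p = 0.914128, fail to reject H0.


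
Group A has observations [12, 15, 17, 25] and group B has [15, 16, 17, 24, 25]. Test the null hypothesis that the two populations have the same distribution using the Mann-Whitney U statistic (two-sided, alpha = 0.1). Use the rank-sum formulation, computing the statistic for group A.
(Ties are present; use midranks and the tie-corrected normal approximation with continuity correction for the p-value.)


Step 1: Combine and sort all 9 observations; assign midranks.
sorted (value, group): (12,X), (15,X), (15,Y), (16,Y), (17,X), (17,Y), (24,Y), (25,X), (25,Y)
ranks: 12->1, 15->2.5, 15->2.5, 16->4, 17->5.5, 17->5.5, 24->7, 25->8.5, 25->8.5
Step 2: Rank sum for X: R1 = 1 + 2.5 + 5.5 + 8.5 = 17.5.
Step 3: U_X = R1 - n1(n1+1)/2 = 17.5 - 4*5/2 = 17.5 - 10 = 7.5.
       U_Y = n1*n2 - U_X = 20 - 7.5 = 12.5.
Step 4: Ties are present, so use the tie-corrected normal approximation (with continuity correction) for the p-value.
Step 5: p-value = 0.619796; compare to alpha = 0.1. fail to reject H0.

U_X = 7.5, p = 0.619796, fail to reject H0 at alpha = 0.1.


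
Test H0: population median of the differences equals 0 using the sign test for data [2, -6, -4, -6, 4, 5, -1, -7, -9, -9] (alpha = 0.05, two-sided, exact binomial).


Step 1: Discard zero differences. Original n = 10; n_eff = number of nonzero differences = 10.
Nonzero differences (with sign): +2, -6, -4, -6, +4, +5, -1, -7, -9, -9
Step 2: Count signs: positive = 3, negative = 7.
Step 3: Under H0: P(positive) = 0.5, so the number of positives S ~ Bin(10, 0.5).
Step 4: Two-sided exact p-value = sum of Bin(10,0.5) probabilities at or below the observed probability = 0.343750.
Step 5: alpha = 0.05. fail to reject H0.

n_eff = 10, pos = 3, neg = 7, p = 0.343750, fail to reject H0.


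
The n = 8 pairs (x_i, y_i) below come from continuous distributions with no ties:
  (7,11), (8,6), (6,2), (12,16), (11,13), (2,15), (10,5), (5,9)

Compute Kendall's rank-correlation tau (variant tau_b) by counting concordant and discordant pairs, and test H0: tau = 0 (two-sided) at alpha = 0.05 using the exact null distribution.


Step 1: Enumerate the 28 unordered pairs (i,j) with i<j and classify each by sign(x_j-x_i) * sign(y_j-y_i).
  (1,2):dx=+1,dy=-5->D; (1,3):dx=-1,dy=-9->C; (1,4):dx=+5,dy=+5->C; (1,5):dx=+4,dy=+2->C
  (1,6):dx=-5,dy=+4->D; (1,7):dx=+3,dy=-6->D; (1,8):dx=-2,dy=-2->C; (2,3):dx=-2,dy=-4->C
  (2,4):dx=+4,dy=+10->C; (2,5):dx=+3,dy=+7->C; (2,6):dx=-6,dy=+9->D; (2,7):dx=+2,dy=-1->D
  (2,8):dx=-3,dy=+3->D; (3,4):dx=+6,dy=+14->C; (3,5):dx=+5,dy=+11->C; (3,6):dx=-4,dy=+13->D
  (3,7):dx=+4,dy=+3->C; (3,8):dx=-1,dy=+7->D; (4,5):dx=-1,dy=-3->C; (4,6):dx=-10,dy=-1->C
  (4,7):dx=-2,dy=-11->C; (4,8):dx=-7,dy=-7->C; (5,6):dx=-9,dy=+2->D; (5,7):dx=-1,dy=-8->C
  (5,8):dx=-6,dy=-4->C; (6,7):dx=+8,dy=-10->D; (6,8):dx=+3,dy=-6->D; (7,8):dx=-5,dy=+4->D
Step 2: C = 16, D = 12, total pairs = 28.
Step 3: tau = (C - D)/(n(n-1)/2) = (16 - 12)/28 = 0.142857.
Step 4: Exact two-sided p-value (enumerate n! = 40320 permutations of y under H0): p = 0.719544.
Step 5: alpha = 0.05. fail to reject H0.

tau_b = 0.1429 (C=16, D=12), p = 0.719544, fail to reject H0.


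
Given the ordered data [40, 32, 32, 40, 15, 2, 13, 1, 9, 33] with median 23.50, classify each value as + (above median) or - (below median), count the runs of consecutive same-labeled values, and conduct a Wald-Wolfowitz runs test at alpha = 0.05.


Step 1: Compute median = 23.50; label A = above, B = below.
Labels in order: AAAABBBBBA  (n_A = 5, n_B = 5)
Step 2: Count runs R = 3.
Step 3: Under H0 (random ordering), E[R] = 2*n_A*n_B/(n_A+n_B) + 1 = 2*5*5/10 + 1 = 6.0000.
        Var[R] = 2*n_A*n_B*(2*n_A*n_B - n_A - n_B) / ((n_A+n_B)^2 * (n_A+n_B-1)) = 2000/900 = 2.2222.
        SD[R] = 1.4907.
Step 4: Continuity-corrected z = (R + 0.5 - E[R]) / SD[R] = (3 + 0.5 - 6.0000) / 1.4907 = -1.6771.
Step 5: Two-sided p-value via normal approximation = 2*(1 - Phi(|z|)) = 0.093533.
Step 6: alpha = 0.05. fail to reject H0.

R = 3, z = -1.6771, p = 0.093533, fail to reject H0.


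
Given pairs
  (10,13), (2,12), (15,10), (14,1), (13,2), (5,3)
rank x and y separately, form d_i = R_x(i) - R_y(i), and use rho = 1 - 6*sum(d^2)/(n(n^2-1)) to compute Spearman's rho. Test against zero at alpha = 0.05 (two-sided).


Step 1: Rank x and y separately (midranks; no ties here).
rank(x): 10->3, 2->1, 15->6, 14->5, 13->4, 5->2
rank(y): 13->6, 12->5, 10->4, 1->1, 2->2, 3->3
Step 2: d_i = R_x(i) - R_y(i); compute d_i^2.
  (3-6)^2=9, (1-5)^2=16, (6-4)^2=4, (5-1)^2=16, (4-2)^2=4, (2-3)^2=1
sum(d^2) = 50.
Step 3: rho = 1 - 6*50 / (6*(6^2 - 1)) = 1 - 300/210 = -0.428571.
Step 4: Under H0, t = rho * sqrt((n-2)/(1-rho^2)) = -0.9487 ~ t(4).
Step 5: Two-sided p-value from the t-distribution with 4 df = 0.396501.
Step 6: alpha = 0.05. fail to reject H0.

rho = -0.4286, p = 0.396501, fail to reject H0 at alpha = 0.05.


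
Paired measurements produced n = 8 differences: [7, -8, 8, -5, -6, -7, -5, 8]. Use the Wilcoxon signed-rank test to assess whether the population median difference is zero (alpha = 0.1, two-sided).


Step 1: Drop any zero differences (none here) and take |d_i|.
|d| = [7, 8, 8, 5, 6, 7, 5, 8]
Step 2: Midrank |d_i| (ties get averaged ranks).
ranks: |7|->4.5, |8|->7, |8|->7, |5|->1.5, |6|->3, |7|->4.5, |5|->1.5, |8|->7
Step 3: Attach original signs; sum ranks with positive sign and with negative sign.
W+ = 4.5 + 7 + 7 = 18.5
W- = 7 + 1.5 + 3 + 4.5 + 1.5 = 17.5
(Check: W+ + W- = 36 should equal n(n+1)/2 = 36.)
Step 4: Test statistic W = min(W+, W-) = 17.5.
Step 5: Ties in |d|, so use the tie-corrected normal approximation.
        E[W] = n(n+1)/4 = 8*9/4 = 18.
        Tie groups: |d|=5 (t=2), |d|=7 (t=2), |d|=8 (t=3); sum(t^3 - t) = 36.
        Var[W] = n(n+1)(2n+1)/24 - sum(t^3-t)/48 = 1224/24 - 36/48 = 50.25.
        z = (W - E[W]) / sqrt(Var[W]) = (17.5 - 18) / 7.0887 = -0.0705.
        Two-sided p = 2*Phi(z) = 0.943768.
Step 6: alpha = 0.1. fail to reject H0.

W+ = 18.5, W- = 17.5, W = min = 17.5, p = 0.943768, fail to reject H0.


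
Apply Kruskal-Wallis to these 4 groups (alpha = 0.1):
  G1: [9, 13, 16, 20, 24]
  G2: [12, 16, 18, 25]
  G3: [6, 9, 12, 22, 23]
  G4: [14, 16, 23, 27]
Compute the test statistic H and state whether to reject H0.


Step 1: Combine all N = 18 observations and assign midranks.
sorted (value, group, rank): (6,G3,1), (9,G1,2.5), (9,G3,2.5), (12,G2,4.5), (12,G3,4.5), (13,G1,6), (14,G4,7), (16,G1,9), (16,G2,9), (16,G4,9), (18,G2,11), (20,G1,12), (22,G3,13), (23,G3,14.5), (23,G4,14.5), (24,G1,16), (25,G2,17), (27,G4,18)
Step 2: Sum ranks within each group.
R_1 = 45.5 (n_1 = 5)
R_2 = 41.5 (n_2 = 4)
R_3 = 35.5 (n_3 = 5)
R_4 = 48.5 (n_4 = 4)
Step 3: H = 12/(N(N+1)) * sum(R_i^2/n_i) - 3(N+1)
     = 12/(18*19) * (45.5^2/5 + 41.5^2/4 + 35.5^2/5 + 48.5^2/4) - 3*19
     = 0.035088 * 1684.72 - 57
     = 2.113158.
Step 4: Ties present; correction factor C = 1 - 42/(18^3 - 18) = 0.992776. Corrected H = 2.113158 / 0.992776 = 2.128534.
Step 5: Under H0, H ~ chi^2(3); p-value = 0.546162.
Step 6: alpha = 0.1. fail to reject H0.

H = 2.1285, df = 3, p = 0.546162, fail to reject H0.


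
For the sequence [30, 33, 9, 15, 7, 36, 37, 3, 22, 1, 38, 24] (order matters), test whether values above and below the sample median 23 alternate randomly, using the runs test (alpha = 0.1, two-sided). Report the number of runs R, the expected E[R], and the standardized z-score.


Step 1: Compute median = 23; label A = above, B = below.
Labels in order: AABBBAABBBAA  (n_A = 6, n_B = 6)
Step 2: Count runs R = 5.
Step 3: Under H0 (random ordering), E[R] = 2*n_A*n_B/(n_A+n_B) + 1 = 2*6*6/12 + 1 = 7.0000.
        Var[R] = 2*n_A*n_B*(2*n_A*n_B - n_A - n_B) / ((n_A+n_B)^2 * (n_A+n_B-1)) = 4320/1584 = 2.7273.
        SD[R] = 1.6514.
Step 4: Continuity-corrected z = (R + 0.5 - E[R]) / SD[R] = (5 + 0.5 - 7.0000) / 1.6514 = -0.9083.
Step 5: Two-sided p-value via normal approximation = 2*(1 - Phi(|z|)) = 0.363722.
Step 6: alpha = 0.1. fail to reject H0.

R = 5, z = -0.9083, p = 0.363722, fail to reject H0.


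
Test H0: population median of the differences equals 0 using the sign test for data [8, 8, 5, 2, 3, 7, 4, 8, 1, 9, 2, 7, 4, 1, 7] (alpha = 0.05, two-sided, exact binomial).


Step 1: Discard zero differences. Original n = 15; n_eff = number of nonzero differences = 15.
Nonzero differences (with sign): +8, +8, +5, +2, +3, +7, +4, +8, +1, +9, +2, +7, +4, +1, +7
Step 2: Count signs: positive = 15, negative = 0.
Step 3: Under H0: P(positive) = 0.5, so the number of positives S ~ Bin(15, 0.5).
Step 4: Two-sided exact p-value = sum of Bin(15,0.5) probabilities at or below the observed probability = 0.000061.
Step 5: alpha = 0.05. reject H0.

n_eff = 15, pos = 15, neg = 0, p = 0.000061, reject H0.
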